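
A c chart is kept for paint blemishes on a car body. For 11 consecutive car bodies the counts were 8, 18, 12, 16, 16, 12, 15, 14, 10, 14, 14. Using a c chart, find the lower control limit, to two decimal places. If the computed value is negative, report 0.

2.50

c̄ = (8 + 18 + 12 + 16 + 16 + 12 + 15 + 14 + 10 + 14 + 14) / 11 = 149 / 11 = 13.5455
LCL = c̄ − 3√c̄ = 13.5455 − 3 × 3.6804 = 2.5042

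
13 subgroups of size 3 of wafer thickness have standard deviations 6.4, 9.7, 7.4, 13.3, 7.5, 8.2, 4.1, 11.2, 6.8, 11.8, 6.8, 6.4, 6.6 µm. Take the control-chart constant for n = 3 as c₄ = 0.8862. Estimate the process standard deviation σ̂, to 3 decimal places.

9.218

s̄ = (6.4 + 9.7 + 7.4 + 13.3 + 7.5 + 8.2 + 4.1 + 11.2 + 6.8 + 11.8 + 6.8 + 6.4 + 6.6) / 13 = 8.1692
σ̂ = s̄ / c₄ = 8.1692 / 0.8862 = 9.2183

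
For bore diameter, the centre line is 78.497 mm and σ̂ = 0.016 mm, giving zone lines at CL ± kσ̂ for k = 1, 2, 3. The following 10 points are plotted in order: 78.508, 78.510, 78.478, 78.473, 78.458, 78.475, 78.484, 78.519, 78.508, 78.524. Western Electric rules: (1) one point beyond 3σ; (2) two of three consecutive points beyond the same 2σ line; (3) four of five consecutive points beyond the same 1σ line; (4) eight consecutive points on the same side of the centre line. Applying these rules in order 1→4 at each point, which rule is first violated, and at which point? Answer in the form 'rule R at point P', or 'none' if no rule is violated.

Zone of each point (C = within 1σ̂, B = 1σ̂–2σ̂, A = 2σ̂–3σ̂, * = beyond 3σ̂; sign = side of CL): 1:+C, 2:+C, 3:-B, 4:-B, 5:-A, 6:-B, 7:-C, 8:+B, 9:+C, 10:+B
Rule 3 (four of five consecutive points beyond the same 1σ limit) is satisfied at point 6.

rule 3 at point 6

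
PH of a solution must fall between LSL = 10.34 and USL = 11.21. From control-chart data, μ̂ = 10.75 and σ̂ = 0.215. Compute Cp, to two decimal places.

Cp = (USL − LSL) / (6σ̂) = (11.21 − 10.34) / (6 × 0.215) = 0.8700 / 1.2900 = 0.6744

0.67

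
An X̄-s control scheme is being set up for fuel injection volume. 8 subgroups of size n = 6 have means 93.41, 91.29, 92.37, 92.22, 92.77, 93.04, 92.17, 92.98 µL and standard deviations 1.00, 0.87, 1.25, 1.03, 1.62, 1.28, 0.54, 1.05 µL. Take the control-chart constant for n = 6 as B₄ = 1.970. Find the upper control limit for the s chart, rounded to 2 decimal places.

2.13

s̄ = (1.00 + 0.87 + 1.25 + 1.03 + 1.62 + 1.28 + 0.54 + 1.05) / 8 = 1.0800
UCL_s = B₄·s̄ = 1.970 × 1.0800 = 2.1276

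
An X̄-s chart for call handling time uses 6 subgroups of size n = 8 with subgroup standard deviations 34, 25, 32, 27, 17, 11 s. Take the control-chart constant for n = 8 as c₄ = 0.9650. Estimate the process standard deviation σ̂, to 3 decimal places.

s̄ = (34 + 25 + 32 + 27 + 17 + 11) / 6 = 24.3333
σ̂ = s̄ / c₄ = 24.3333 / 0.9650 = 25.2159

25.216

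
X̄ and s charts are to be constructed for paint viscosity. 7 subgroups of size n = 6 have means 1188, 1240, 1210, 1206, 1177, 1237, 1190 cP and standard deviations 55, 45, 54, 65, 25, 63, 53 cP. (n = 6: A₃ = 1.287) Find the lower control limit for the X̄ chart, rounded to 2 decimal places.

1140.67

X̄̄ = (1188 + 1240 + 1210 + 1206 + 1177 + 1237 + 1190) / 7 = 1206.8571
s̄ = (55 + 45 + 54 + 65 + 25 + 63 + 53) / 7 = 51.4286
LCL = X̄̄ − A₃·s̄ = 1206.8571 − 1.287 × 51.4286 = 1140.6686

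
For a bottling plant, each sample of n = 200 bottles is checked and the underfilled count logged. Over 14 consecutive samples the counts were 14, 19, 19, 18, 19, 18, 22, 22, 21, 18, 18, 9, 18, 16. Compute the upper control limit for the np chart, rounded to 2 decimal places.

p̄ = Σdᵢ / (k·n) = 251 / (14 × 200) = 0.08964
UCL = np̄ + 3·√(np̄(1−p̄)) = 17.9286 + 3 × √(17.9286×0.91036) = 17.9286 + 3 × 4.0400 = 30.0485

30.05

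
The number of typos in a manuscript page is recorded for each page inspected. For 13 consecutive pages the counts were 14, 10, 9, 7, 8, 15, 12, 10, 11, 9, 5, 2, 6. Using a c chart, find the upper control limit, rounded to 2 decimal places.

c̄ = (14 + 10 + 9 + 7 + 8 + 15 + 12 + 10 + 11 + 9 + 5 + 2 + 6) / 13 = 118 / 13 = 9.0769
UCL = c̄ + 3√c̄ = 9.0769 + 3 × √9.0769 = 9.0769 + 3 × 3.0128 = 18.1153

18.12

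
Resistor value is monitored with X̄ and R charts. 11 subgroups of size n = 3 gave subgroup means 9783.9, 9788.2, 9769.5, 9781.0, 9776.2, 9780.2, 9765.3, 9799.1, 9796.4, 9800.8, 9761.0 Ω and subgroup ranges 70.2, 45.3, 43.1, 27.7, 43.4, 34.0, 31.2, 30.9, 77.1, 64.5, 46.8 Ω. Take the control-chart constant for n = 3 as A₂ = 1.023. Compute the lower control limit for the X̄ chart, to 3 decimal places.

9734.143

X̄̄ = (9783.9 + 9788.2 + 9769.5 + 9781.0 + 9776.2 + 9780.2 + 9765.3 + 9799.1 + 9796.4 + 9800.8 + 9761.0) / 11 = 107601.6000 / 11 = 9781.9636
R̄ = (70.2 + 45.3 + 43.1 + 27.7 + 43.4 + 34.0 + 31.2 + 30.9 + 77.1 + 64.5 + 46.8) / 11 = 514.2000 / 11 = 46.7455
LCL = X̄̄ − A₂·R̄ = 9781.9636 − 1.023 × 46.7455 = 9734.1430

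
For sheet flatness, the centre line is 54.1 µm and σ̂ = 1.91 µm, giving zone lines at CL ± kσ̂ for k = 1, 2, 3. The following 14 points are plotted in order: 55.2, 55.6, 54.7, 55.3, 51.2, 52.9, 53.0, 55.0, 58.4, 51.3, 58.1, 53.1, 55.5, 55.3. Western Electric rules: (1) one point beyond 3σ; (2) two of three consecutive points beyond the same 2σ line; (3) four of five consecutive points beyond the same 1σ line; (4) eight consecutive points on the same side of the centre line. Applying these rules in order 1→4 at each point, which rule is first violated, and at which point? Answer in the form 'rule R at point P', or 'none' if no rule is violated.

rule 2 at point 11

Zone of each point (C = within 1σ̂, B = 1σ̂–2σ̂, A = 2σ̂–3σ̂, * = beyond 3σ̂; sign = side of CL): 1:+C, 2:+C, 3:+C, 4:+C, 5:-B, 6:-C, 7:-C, 8:+C, 9:+A, 10:-B, 11:+A, 12:-C, 13:+C, 14:+C
Rule 2 (two of three consecutive points beyond the same 2σ limit) is satisfied at point 11.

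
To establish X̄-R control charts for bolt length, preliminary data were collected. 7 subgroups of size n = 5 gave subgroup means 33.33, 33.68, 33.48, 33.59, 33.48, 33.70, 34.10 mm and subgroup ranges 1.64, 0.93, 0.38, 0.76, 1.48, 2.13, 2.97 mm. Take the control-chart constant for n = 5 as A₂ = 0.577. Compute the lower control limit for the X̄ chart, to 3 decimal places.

X̄̄ = (33.33 + 33.68 + 33.48 + 33.59 + 33.48 + 33.70 + 34.10) / 7 = 235.3600 / 7 = 33.6229
R̄ = (1.64 + 0.93 + 0.38 + 0.76 + 1.48 + 2.13 + 2.97) / 7 = 10.2900 / 7 = 1.4700
LCL = X̄̄ − A₂·R̄ = 33.6229 − 0.577 × 1.4700 = 32.7747

32.775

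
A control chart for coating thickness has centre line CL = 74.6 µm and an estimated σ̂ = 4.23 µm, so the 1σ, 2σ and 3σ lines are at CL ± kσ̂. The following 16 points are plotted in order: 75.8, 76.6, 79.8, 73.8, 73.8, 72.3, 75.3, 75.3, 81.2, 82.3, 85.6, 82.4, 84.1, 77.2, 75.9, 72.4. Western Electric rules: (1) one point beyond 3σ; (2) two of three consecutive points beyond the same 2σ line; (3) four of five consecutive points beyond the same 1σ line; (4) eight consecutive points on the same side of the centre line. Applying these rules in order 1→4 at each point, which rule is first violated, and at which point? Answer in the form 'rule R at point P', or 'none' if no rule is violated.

Zone of each point (C = within 1σ̂, B = 1σ̂–2σ̂, A = 2σ̂–3σ̂, * = beyond 3σ̂; sign = side of CL): 1:+C, 2:+C, 3:+B, 4:-C, 5:-C, 6:-C, 7:+C, 8:+C, 9:+B, 10:+B, 11:+A, 12:+B, 13:+A, 14:+C, 15:+C, 16:-C
Rule 3 (four of five consecutive points beyond the same 1σ limit) is satisfied at point 12.

rule 3 at point 12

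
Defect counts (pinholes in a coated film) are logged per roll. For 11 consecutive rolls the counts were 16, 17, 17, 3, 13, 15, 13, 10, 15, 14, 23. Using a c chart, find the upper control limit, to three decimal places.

25.479

c̄ = (16 + 17 + 17 + 3 + 13 + 15 + 13 + 10 + 15 + 14 + 23) / 11 = 156 / 11 = 14.1818
UCL = c̄ + 3√c̄ = 14.1818 + 3 × √14.1818 = 14.1818 + 3 × 3.7659 = 25.4794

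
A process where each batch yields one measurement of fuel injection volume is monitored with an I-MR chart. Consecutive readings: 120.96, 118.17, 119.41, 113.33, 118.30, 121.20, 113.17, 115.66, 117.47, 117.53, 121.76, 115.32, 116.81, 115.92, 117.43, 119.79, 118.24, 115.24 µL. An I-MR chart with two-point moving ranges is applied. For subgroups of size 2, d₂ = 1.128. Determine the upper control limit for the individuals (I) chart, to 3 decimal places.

X̄ = (120.96 + 118.17 + 119.41 + 113.33 + 118.30 + 121.20 + 113.17 + 115.66 + 117.47 + 117.53 + 121.76 + 115.32 + 116.81 + 115.92 + 117.43 + 119.79 + 118.24 + 115.24) / 18 = 117.5394
Moving ranges: 2.79, 1.24, 6.08, 4.97, 2.90, 8.03, 2.49, 1.81, 0.06, 4.23, 6.44, 1.49, 0.89, 1.51, 2.36, 1.55, 3.00; M̄R̄ = 51.8400 / 17 = 3.0494
UCL = X̄ + 3·M̄R̄/d₂ = 117.5394 + 3 × 3.0494 / 1.128 = 125.6496

125.650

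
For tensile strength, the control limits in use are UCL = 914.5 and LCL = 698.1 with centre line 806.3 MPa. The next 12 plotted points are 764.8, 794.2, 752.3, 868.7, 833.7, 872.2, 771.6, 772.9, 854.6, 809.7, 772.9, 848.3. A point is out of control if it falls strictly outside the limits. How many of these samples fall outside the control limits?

All 12 points lie within [698.1, 914.5].

0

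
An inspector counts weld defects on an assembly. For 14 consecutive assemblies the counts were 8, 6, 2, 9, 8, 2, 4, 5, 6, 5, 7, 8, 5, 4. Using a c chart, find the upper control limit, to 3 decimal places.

c̄ = (8 + 6 + 2 + 9 + 8 + 2 + 4 + 5 + 6 + 5 + 7 + 8 + 5 + 4) / 14 = 79 / 14 = 5.6429
UCL = c̄ + 3√c̄ = 5.6429 + 3 × √5.6429 = 5.6429 + 3 × 2.3755 = 12.7693

12.769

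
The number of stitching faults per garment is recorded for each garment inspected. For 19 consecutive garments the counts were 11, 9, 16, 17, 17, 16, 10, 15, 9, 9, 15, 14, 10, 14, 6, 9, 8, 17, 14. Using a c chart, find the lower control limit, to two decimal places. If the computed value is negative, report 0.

c̄ = (11 + 9 + 16 + 17 + 17 + 16 + 10 + 15 + 9 + 9 + 15 + 14 + 10 + 14 + 6 + 9 + 8 + 17 + 14) / 19 = 236 / 19 = 12.4211
LCL = c̄ − 3√c̄ = 12.4211 − 3 × 3.5244 = 1.8480

1.85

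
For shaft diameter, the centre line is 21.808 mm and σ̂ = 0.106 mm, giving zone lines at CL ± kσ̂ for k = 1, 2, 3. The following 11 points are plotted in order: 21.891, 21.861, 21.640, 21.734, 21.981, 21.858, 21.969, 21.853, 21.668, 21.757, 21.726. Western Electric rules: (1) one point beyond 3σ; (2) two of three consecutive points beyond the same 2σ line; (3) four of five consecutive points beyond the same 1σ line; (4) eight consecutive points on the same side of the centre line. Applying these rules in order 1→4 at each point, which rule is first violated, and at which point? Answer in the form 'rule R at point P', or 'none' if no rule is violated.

none

Zone of each point (C = within 1σ̂, B = 1σ̂–2σ̂, A = 2σ̂–3σ̂, * = beyond 3σ̂; sign = side of CL): 1:+C, 2:+C, 3:-B, 4:-C, 5:+B, 6:+C, 7:+B, 8:+C, 9:-B, 10:-C, 11:-C
No rule fires across all 11 points.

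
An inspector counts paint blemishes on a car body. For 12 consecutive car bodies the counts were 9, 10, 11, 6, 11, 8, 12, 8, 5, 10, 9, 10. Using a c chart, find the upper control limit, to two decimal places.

18.12

c̄ = (9 + 10 + 11 + 6 + 11 + 8 + 12 + 8 + 5 + 10 + 9 + 10) / 12 = 109 / 12 = 9.0833
UCL = c̄ + 3√c̄ = 9.0833 + 3 × √9.0833 = 9.0833 + 3 × 3.0139 = 18.1249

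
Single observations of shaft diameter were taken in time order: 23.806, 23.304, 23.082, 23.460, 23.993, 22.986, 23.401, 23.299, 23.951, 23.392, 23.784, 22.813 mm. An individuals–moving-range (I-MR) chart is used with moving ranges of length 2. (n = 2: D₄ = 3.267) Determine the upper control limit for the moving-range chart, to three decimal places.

Moving ranges: 0.502, 0.222, 0.378, 0.533, 1.007, 0.415, 0.102, 0.652, 0.559, 0.392, 0.971; M̄R̄ = 5.7330 / 11 = 0.5212
UCL_MR = D₄·M̄R̄ = 3.267 × 0.5212 = 1.7027

1.703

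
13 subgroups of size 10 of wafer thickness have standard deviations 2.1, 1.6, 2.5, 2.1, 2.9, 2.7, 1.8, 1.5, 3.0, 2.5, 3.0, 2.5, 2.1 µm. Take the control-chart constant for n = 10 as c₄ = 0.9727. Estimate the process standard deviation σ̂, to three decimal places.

2.396

s̄ = (2.1 + 1.6 + 2.5 + 2.1 + 2.9 + 2.7 + 1.8 + 1.5 + 3.0 + 2.5 + 3.0 + 2.5 + 2.1) / 13 = 2.3308
σ̂ = s̄ / c₄ = 2.3308 / 0.9727 = 2.3962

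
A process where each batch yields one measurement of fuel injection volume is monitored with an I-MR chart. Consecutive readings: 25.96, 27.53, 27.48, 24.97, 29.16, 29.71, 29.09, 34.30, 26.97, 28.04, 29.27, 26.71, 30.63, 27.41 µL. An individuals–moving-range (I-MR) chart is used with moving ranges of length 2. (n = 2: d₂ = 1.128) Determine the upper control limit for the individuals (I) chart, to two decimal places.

X̄ = (25.96 + 27.53 + 27.48 + 24.97 + 29.16 + 29.71 + 29.09 + 34.30 + 26.97 + 28.04 + 29.27 + 26.71 + 30.63 + 27.41) / 14 = 28.3736
Moving ranges: 1.57, 0.05, 2.51, 4.19, 0.55, 0.62, 5.21, 7.33, 1.07, 1.23, 2.56, 3.92, 3.22; M̄R̄ = 34.0300 / 13 = 2.6177
UCL = X̄ + 3·M̄R̄/d₂ = 28.3736 + 3 × 2.6177 / 1.128 = 35.3355

35.34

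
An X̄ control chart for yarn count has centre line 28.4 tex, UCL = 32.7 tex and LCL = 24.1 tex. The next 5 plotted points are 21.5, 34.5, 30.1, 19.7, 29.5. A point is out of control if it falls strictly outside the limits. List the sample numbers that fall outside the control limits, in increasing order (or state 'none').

Compare each point to [24.1, 32.7]: sample 1 = 21.5 < LCL; sample 2 = 34.5 > UCL; sample 4 = 19.7 < LCL.

1, 2, 4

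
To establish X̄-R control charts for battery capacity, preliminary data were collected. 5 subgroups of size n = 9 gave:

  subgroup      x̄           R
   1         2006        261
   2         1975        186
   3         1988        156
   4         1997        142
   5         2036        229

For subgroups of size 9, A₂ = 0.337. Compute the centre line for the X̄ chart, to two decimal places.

2000.40

X̄̄ = (2006 + 1975 + 1988 + 1997 + 2036) / 5 = 10002.0000 / 5 = 2000.4000
CL = X̄̄ = 2000.4000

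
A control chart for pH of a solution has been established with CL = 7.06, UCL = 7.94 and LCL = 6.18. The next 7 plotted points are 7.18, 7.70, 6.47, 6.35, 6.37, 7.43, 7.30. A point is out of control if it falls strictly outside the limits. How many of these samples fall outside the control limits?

0

All 7 points lie within [6.18, 7.94].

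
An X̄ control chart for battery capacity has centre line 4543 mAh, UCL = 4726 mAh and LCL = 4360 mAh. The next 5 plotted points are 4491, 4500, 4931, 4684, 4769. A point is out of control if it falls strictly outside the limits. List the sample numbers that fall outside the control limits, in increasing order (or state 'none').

Compare each point to [4360, 4726]: sample 3 = 4931 > UCL; sample 5 = 4769 > UCL.

3, 5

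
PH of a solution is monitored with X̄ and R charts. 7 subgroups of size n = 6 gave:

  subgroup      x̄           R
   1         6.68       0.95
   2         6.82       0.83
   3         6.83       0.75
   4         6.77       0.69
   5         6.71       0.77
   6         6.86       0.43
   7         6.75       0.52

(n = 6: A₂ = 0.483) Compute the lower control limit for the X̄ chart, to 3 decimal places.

6.433

X̄̄ = (6.68 + 6.82 + 6.83 + 6.77 + 6.71 + 6.86 + 6.75) / 7 = 47.4200 / 7 = 6.7743
R̄ = (0.95 + 0.83 + 0.75 + 0.69 + 0.77 + 0.43 + 0.52) / 7 = 4.9400 / 7 = 0.7057
LCL = X̄̄ − A₂·R̄ = 6.7743 − 0.483 × 0.7057 = 6.4334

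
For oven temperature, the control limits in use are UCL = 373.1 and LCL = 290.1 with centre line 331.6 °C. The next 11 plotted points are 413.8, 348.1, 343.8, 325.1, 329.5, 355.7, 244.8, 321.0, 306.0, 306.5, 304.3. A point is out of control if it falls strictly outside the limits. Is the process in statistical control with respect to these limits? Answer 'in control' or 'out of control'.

Compare each point to [290.1, 373.1]: sample 1 = 413.8 > UCL; sample 7 = 244.8 < LCL.

out of control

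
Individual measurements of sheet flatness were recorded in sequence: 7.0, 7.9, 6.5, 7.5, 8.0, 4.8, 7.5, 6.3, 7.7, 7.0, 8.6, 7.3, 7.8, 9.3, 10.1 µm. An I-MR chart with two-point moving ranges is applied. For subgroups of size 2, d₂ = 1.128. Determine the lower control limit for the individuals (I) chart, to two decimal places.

4.00

X̄ = (7.0 + 7.9 + 6.5 + 7.5 + 8.0 + 4.8 + 7.5 + 6.3 + 7.7 + 7.0 + 8.6 + 7.3 + 7.8 + 9.3 + 10.1) / 15 = 7.5533
Moving ranges: 0.9, 1.4, 1.0, 0.5, 3.2, 2.7, 1.2, 1.4, 0.7, 1.6, 1.3, 0.5, 1.5, 0.8; M̄R̄ = 18.7000 / 14 = 1.3357
LCL = X̄ − 3·M̄R̄/d₂ = 7.5533 − 3 × 1.3357 / 1.128 = 4.0009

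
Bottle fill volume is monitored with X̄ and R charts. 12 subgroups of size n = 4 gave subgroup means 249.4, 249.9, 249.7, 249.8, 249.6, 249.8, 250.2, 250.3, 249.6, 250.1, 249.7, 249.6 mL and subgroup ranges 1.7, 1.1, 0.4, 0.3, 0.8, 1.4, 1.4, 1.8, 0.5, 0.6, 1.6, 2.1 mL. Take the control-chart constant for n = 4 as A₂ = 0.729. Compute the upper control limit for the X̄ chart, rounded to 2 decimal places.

X̄̄ = (249.4 + 249.9 + 249.7 + 249.8 + 249.6 + 249.8 + 250.2 + 250.3 + 249.6 + 250.1 + 249.7 + 249.6) / 12 = 2997.7000 / 12 = 249.8083
R̄ = (1.7 + 1.1 + 0.4 + 0.3 + 0.8 + 1.4 + 1.4 + 1.8 + 0.5 + 0.6 + 1.6 + 2.1) / 12 = 13.7000 / 12 = 1.1417
UCL = X̄̄ + A₂·R̄ = 249.8083 + 0.729 × 1.1417 = 250.6406

250.64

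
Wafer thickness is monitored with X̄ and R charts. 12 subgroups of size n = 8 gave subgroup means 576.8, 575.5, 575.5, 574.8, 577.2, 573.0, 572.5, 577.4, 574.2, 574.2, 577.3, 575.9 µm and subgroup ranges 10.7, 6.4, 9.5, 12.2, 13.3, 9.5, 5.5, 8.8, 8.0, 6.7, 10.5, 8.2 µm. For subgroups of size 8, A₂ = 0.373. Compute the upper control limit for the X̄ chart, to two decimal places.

X̄̄ = (576.8 + 575.5 + 575.5 + 574.8 + 577.2 + 573.0 + 572.5 + 577.4 + 574.2 + 574.2 + 577.3 + 575.9) / 12 = 6904.3000 / 12 = 575.3583
R̄ = (10.7 + 6.4 + 9.5 + 12.2 + 13.3 + 9.5 + 5.5 + 8.8 + 8.0 + 6.7 + 10.5 + 8.2) / 12 = 109.3000 / 12 = 9.1083
UCL = X̄̄ + A₂·R̄ = 575.3583 + 0.373 × 9.1083 = 578.7557

578.76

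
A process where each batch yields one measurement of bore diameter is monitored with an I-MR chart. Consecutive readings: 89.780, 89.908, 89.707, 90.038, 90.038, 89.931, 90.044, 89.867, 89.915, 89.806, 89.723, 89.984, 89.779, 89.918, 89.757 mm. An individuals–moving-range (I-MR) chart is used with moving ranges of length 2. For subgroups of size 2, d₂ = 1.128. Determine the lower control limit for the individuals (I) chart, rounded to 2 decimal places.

89.49

X̄ = (89.780 + 89.908 + 89.707 + 90.038 + 90.038 + 89.931 + 90.044 + 89.867 + 89.915 + 89.806 + 89.723 + 89.984 + 89.779 + 89.918 + 89.757) / 15 = 89.8797
Moving ranges: 0.128, 0.201, 0.331, 0.000, 0.107, 0.113, 0.177, 0.048, 0.109, 0.083, 0.261, 0.205, 0.139, 0.161; M̄R̄ = 2.0630 / 14 = 0.1474
LCL = X̄ − 3·M̄R̄/d₂ = 89.8797 − 3 × 0.1474 / 1.128 = 89.4878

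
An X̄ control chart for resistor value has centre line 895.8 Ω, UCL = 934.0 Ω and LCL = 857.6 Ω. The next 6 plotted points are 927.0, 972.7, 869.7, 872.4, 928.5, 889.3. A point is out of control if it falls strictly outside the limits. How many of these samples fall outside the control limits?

1

Compare each point to [857.6, 934.0]: sample 2 = 972.7 > UCL.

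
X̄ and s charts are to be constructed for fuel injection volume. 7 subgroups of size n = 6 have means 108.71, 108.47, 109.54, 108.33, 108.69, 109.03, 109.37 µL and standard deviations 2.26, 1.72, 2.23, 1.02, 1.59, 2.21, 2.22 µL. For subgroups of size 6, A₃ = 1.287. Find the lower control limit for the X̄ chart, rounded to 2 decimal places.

X̄̄ = (108.71 + 108.47 + 109.54 + 108.33 + 108.69 + 109.03 + 109.37) / 7 = 108.8771
s̄ = (2.26 + 1.72 + 2.23 + 1.02 + 1.59 + 2.21 + 2.22) / 7 = 1.8929
LCL = X̄̄ − A₃·s̄ = 108.8771 − 1.287 × 1.8929 = 106.4410

106.44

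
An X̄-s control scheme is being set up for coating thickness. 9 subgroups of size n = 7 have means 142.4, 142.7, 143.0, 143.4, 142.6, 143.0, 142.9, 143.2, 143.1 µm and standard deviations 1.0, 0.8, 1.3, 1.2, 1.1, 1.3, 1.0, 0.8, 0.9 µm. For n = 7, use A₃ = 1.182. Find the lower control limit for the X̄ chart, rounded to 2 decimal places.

X̄̄ = (142.4 + 142.7 + 143.0 + 143.4 + 142.6 + 143.0 + 142.9 + 143.2 + 143.1) / 9 = 142.9222
s̄ = (1.0 + 0.8 + 1.3 + 1.2 + 1.1 + 1.3 + 1.0 + 0.8 + 0.9) / 9 = 1.0444
LCL = X̄̄ − A₃·s̄ = 142.9222 − 1.182 × 1.0444 = 141.6877

141.69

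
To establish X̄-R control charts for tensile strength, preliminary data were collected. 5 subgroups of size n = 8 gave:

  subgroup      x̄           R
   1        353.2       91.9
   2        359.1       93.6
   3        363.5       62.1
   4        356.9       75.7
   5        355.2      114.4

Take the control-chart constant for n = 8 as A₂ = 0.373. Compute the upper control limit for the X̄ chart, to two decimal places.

390.23

X̄̄ = (353.2 + 359.1 + 363.5 + 356.9 + 355.2) / 5 = 1787.9000 / 5 = 357.5800
R̄ = (91.9 + 93.6 + 62.1 + 75.7 + 114.4) / 5 = 437.7000 / 5 = 87.5400
UCL = X̄̄ + A₂·R̄ = 357.5800 + 0.373 × 87.5400 = 390.2324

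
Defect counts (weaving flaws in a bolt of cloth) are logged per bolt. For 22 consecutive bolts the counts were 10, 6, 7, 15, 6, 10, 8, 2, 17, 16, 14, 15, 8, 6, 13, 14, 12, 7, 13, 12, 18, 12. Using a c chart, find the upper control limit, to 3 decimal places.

c̄ = (10 + 6 + 7 + 15 + 6 + 10 + 8 + 2 + 17 + 16 + 14 + 15 + 8 + 6 + 13 + 14 + 12 + 7 + 13 + 12 + 18 + 12) / 22 = 241 / 22 = 10.9545
UCL = c̄ + 3√c̄ = 10.9545 + 3 × √10.9545 = 10.9545 + 3 × 3.3098 = 20.8838

20.884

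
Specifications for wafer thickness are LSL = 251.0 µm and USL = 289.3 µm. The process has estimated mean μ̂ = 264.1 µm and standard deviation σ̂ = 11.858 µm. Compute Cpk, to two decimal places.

0.37

Cpu = (USL − μ̂) / (3σ̂) = (289.3 − 264.1) / (3 × 11.858) = 0.7084; Cpl = (μ̂ − LSL) / (3σ̂) = (264.1 − 251.0) / (3 × 11.858) = 0.3682; Cpk = min(Cpu, Cpl) = 0.3682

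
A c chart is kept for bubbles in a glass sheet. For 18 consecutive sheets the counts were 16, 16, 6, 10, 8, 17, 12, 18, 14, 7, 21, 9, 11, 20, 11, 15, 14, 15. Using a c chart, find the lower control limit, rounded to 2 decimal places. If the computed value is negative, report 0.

c̄ = (16 + 16 + 6 + 10 + 8 + 17 + 12 + 18 + 14 + 7 + 21 + 9 + 11 + 20 + 11 + 15 + 14 + 15) / 18 = 240 / 18 = 13.3333
LCL = c̄ − 3√c̄ = 13.3333 − 3 × 3.6515 = 2.3789

2.38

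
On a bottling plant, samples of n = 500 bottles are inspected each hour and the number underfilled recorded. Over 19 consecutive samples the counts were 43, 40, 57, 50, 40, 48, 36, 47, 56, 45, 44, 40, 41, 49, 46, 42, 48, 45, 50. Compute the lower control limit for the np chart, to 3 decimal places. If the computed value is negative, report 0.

26.313

p̄ = Σdᵢ / (k·n) = 867 / (19 × 500) = 0.09126
LCL = np̄ − 3·√(np̄(1−p̄)) = 45.6316 − 3 × 6.4395 = 26.3131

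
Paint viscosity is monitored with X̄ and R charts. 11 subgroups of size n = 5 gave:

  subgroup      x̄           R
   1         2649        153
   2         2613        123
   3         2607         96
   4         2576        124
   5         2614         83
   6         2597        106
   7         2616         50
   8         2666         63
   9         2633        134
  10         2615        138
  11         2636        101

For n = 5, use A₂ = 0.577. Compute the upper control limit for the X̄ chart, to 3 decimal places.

2681.606

X̄̄ = (2649 + 2613 + 2607 + 2576 + 2614 + 2597 + 2616 + 2666 + 2633 + 2615 + 2636) / 11 = 28822.0000 / 11 = 2620.1818
R̄ = (153 + 123 + 96 + 124 + 83 + 106 + 50 + 63 + 134 + 138 + 101) / 11 = 1171.0000 / 11 = 106.4545
UCL = X̄̄ + A₂·R̄ = 2620.1818 + 0.577 × 106.4545 = 2681.6061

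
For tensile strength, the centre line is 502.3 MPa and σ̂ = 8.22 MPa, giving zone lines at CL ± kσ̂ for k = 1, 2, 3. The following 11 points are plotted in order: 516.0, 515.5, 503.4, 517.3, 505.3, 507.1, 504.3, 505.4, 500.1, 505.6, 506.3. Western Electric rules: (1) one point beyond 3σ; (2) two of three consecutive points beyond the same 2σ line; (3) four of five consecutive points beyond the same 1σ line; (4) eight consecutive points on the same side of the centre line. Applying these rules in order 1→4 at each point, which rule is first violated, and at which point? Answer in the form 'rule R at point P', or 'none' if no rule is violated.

Zone of each point (C = within 1σ̂, B = 1σ̂–2σ̂, A = 2σ̂–3σ̂, * = beyond 3σ̂; sign = side of CL): 1:+B, 2:+B, 3:+C, 4:+B, 5:+C, 6:+C, 7:+C, 8:+C, 9:-C, 10:+C, 11:+C
Rule 4 (eight consecutive points on the same side of the centre line) is satisfied at point 8.

rule 4 at point 8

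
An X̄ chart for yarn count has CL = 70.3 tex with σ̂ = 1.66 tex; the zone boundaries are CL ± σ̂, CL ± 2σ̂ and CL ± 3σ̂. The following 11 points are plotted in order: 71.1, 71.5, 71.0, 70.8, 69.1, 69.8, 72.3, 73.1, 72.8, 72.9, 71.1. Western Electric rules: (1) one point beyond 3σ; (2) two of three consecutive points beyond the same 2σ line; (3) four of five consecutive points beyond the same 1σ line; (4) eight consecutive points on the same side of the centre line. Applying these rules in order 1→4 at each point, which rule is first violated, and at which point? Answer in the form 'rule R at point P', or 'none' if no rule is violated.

rule 3 at point 10

Zone of each point (C = within 1σ̂, B = 1σ̂–2σ̂, A = 2σ̂–3σ̂, * = beyond 3σ̂; sign = side of CL): 1:+C, 2:+C, 3:+C, 4:+C, 5:-C, 6:-C, 7:+B, 8:+B, 9:+B, 10:+B, 11:+C
Rule 3 (four of five consecutive points beyond the same 1σ limit) is satisfied at point 10.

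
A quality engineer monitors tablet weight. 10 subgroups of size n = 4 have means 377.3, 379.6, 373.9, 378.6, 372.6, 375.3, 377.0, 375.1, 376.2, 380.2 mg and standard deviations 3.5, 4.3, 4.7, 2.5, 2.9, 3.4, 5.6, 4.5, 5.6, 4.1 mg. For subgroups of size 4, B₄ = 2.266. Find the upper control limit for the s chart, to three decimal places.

9.313

s̄ = (3.5 + 4.3 + 4.7 + 2.5 + 2.9 + 3.4 + 5.6 + 4.5 + 5.6 + 4.1) / 10 = 4.1100
UCL_s = B₄·s̄ = 2.266 × 4.1100 = 9.3133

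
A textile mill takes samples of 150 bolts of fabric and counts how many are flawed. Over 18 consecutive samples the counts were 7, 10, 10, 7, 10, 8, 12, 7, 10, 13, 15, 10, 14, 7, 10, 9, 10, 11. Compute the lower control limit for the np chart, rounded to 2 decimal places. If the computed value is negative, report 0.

p̄ = Σdᵢ / (k·n) = 180 / (18 × 150) = 0.06667
LCL = np̄ − 3·√(np̄(1−p̄)) = 10.0000 − 3 × 3.0551 = 0.8348

0.83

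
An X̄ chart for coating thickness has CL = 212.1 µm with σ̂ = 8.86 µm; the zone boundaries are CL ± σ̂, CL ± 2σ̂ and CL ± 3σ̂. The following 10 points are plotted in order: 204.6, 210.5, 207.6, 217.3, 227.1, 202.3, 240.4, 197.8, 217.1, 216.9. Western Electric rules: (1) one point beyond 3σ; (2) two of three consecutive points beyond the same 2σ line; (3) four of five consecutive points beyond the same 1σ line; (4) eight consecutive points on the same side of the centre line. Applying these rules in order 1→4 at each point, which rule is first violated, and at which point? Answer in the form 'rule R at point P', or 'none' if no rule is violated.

Zone of each point (C = within 1σ̂, B = 1σ̂–2σ̂, A = 2σ̂–3σ̂, * = beyond 3σ̂; sign = side of CL): 1:-C, 2:-C, 3:-C, 4:+C, 5:+B, 6:-B, 7:+*, 8:-B, 9:+C, 10:+C
Rule 1 (one point beyond the 3σ limits) is satisfied at point 7.

rule 1 at point 7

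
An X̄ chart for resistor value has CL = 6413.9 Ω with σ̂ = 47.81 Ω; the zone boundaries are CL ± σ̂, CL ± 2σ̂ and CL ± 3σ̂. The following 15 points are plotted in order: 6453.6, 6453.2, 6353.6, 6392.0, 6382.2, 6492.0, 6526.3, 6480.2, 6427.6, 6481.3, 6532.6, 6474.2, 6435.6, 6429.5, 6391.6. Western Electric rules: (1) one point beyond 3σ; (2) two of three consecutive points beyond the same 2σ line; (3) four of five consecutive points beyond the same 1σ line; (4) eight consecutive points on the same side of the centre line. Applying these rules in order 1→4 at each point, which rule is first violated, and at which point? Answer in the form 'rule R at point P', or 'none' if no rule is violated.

rule 3 at point 10

Zone of each point (C = within 1σ̂, B = 1σ̂–2σ̂, A = 2σ̂–3σ̂, * = beyond 3σ̂; sign = side of CL): 1:+C, 2:+C, 3:-B, 4:-C, 5:-C, 6:+B, 7:+A, 8:+B, 9:+C, 10:+B, 11:+A, 12:+B, 13:+C, 14:+C, 15:-C
Rule 3 (four of five consecutive points beyond the same 1σ limit) is satisfied at point 10.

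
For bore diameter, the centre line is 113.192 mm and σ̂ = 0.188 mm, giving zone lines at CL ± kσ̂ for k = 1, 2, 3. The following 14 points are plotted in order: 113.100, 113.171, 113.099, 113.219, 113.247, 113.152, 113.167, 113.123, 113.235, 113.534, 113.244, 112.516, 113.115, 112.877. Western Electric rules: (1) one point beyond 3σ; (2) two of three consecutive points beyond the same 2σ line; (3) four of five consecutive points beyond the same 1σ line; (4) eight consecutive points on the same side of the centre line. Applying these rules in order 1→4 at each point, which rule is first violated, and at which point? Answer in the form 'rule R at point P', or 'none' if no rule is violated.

rule 1 at point 12

Zone of each point (C = within 1σ̂, B = 1σ̂–2σ̂, A = 2σ̂–3σ̂, * = beyond 3σ̂; sign = side of CL): 1:-C, 2:-C, 3:-C, 4:+C, 5:+C, 6:-C, 7:-C, 8:-C, 9:+C, 10:+B, 11:+C, 12:-*, 13:-C, 14:-B
Rule 1 (one point beyond the 3σ limits) is satisfied at point 12.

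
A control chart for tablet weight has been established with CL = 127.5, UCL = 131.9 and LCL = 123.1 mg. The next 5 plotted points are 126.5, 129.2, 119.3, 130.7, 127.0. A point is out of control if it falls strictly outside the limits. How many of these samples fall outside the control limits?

1

Compare each point to [123.1, 131.9]: sample 3 = 119.3 < LCL.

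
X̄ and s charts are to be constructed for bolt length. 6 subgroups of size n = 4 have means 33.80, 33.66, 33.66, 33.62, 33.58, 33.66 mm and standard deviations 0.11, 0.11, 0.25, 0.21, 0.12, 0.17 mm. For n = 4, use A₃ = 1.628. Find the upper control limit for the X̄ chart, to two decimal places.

33.93

X̄̄ = (33.80 + 33.66 + 33.66 + 33.62 + 33.58 + 33.66) / 6 = 33.6633
s̄ = (0.11 + 0.11 + 0.25 + 0.21 + 0.12 + 0.17) / 6 = 0.1617
UCL = X̄̄ + A₃·s̄ = 33.6633 + 1.628 × 0.1617 = 33.9265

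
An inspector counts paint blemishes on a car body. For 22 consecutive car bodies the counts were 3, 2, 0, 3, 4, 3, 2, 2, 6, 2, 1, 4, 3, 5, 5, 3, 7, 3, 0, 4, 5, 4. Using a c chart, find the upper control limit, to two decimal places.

c̄ = (3 + 2 + 0 + 3 + 4 + 3 + 2 + 2 + 6 + 2 + 1 + 4 + 3 + 5 + 5 + 3 + 7 + 3 + 0 + 4 + 5 + 4) / 22 = 71 / 22 = 3.2273
UCL = c̄ + 3√c̄ = 3.2273 + 3 × √3.2273 = 3.2273 + 3 × 1.7965 = 8.6167

8.62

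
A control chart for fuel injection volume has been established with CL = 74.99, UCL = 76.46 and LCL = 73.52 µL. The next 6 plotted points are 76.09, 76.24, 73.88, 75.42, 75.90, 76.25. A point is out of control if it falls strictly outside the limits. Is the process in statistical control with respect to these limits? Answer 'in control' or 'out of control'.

All 6 points lie within [73.52, 76.46].

in control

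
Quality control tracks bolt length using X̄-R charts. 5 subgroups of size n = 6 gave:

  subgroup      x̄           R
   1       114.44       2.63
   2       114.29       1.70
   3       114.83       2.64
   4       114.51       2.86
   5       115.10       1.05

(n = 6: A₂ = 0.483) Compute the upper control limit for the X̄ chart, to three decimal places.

X̄̄ = (114.44 + 114.29 + 114.83 + 114.51 + 115.10) / 5 = 573.1700 / 5 = 114.6340
R̄ = (2.63 + 1.70 + 2.64 + 2.86 + 1.05) / 5 = 10.8800 / 5 = 2.1760
UCL = X̄̄ + A₂·R̄ = 114.6340 + 0.483 × 2.1760 = 115.6850

115.685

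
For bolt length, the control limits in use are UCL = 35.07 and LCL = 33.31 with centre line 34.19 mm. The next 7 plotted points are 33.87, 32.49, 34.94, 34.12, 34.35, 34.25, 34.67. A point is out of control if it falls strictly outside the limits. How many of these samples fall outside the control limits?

1

Compare each point to [33.31, 35.07]: sample 2 = 32.49 < LCL.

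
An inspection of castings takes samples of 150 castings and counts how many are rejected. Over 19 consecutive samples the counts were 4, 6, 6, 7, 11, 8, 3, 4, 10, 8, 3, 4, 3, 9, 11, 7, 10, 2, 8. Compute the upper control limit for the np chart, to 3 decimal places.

p̄ = Σdᵢ / (k·n) = 124 / (19 × 150) = 0.04351
UCL = np̄ + 3·√(np̄(1−p̄)) = 6.5263 + 3 × √(6.5263×0.95649) = 6.5263 + 3 × 2.4985 = 14.0217

14.022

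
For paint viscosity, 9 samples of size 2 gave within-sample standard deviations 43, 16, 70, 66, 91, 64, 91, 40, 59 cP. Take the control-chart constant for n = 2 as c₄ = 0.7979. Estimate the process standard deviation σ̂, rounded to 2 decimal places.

75.20

s̄ = (43 + 16 + 70 + 66 + 91 + 64 + 91 + 40 + 59) / 9 = 60.0000
σ̂ = s̄ / c₄ = 60.0000 / 0.7979 = 75.1974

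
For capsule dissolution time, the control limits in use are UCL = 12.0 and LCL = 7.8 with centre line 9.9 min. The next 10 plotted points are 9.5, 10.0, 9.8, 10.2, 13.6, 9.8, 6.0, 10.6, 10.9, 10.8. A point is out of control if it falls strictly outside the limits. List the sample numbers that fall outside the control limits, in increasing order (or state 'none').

Compare each point to [7.8, 12.0]: sample 5 = 13.6 > UCL; sample 7 = 6.0 < LCL.

5, 7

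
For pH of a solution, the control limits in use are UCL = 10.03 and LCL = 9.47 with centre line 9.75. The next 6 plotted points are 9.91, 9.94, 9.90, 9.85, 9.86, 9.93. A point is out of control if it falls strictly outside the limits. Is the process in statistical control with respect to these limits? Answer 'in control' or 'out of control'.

All 6 points lie within [9.47, 10.03].

in control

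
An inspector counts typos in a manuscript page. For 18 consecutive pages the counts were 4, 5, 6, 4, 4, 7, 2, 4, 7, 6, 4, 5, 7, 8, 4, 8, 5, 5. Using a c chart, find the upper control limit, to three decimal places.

12.170

c̄ = (4 + 5 + 6 + 4 + 4 + 7 + 2 + 4 + 7 + 6 + 4 + 5 + 7 + 8 + 4 + 8 + 5 + 5) / 18 = 95 / 18 = 5.2778
UCL = c̄ + 3√c̄ = 5.2778 + 3 × √5.2778 = 5.2778 + 3 × 2.2973 = 12.1698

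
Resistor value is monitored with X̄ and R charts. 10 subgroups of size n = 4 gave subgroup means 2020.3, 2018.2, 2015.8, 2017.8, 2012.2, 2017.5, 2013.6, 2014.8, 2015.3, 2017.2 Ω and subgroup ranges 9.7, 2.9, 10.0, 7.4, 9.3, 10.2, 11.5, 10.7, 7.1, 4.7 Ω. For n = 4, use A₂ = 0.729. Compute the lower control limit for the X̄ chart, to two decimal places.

X̄̄ = (2020.3 + 2018.2 + 2015.8 + 2017.8 + 2012.2 + 2017.5 + 2013.6 + 2014.8 + 2015.3 + 2017.2) / 10 = 20162.7000 / 10 = 2016.2700
R̄ = (9.7 + 2.9 + 10.0 + 7.4 + 9.3 + 10.2 + 11.5 + 10.7 + 7.1 + 4.7) / 10 = 83.5000 / 10 = 8.3500
LCL = X̄̄ − A₂·R̄ = 2016.2700 − 0.729 × 8.3500 = 2010.1828

2010.18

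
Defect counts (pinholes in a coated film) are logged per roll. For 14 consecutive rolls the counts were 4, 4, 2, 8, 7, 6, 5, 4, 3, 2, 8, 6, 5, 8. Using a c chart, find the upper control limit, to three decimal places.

c̄ = (4 + 4 + 2 + 8 + 7 + 6 + 5 + 4 + 3 + 2 + 8 + 6 + 5 + 8) / 14 = 72 / 14 = 5.1429
UCL = c̄ + 3√c̄ = 5.1429 + 3 × √5.1429 = 5.1429 + 3 × 2.2678 = 11.9462

11.946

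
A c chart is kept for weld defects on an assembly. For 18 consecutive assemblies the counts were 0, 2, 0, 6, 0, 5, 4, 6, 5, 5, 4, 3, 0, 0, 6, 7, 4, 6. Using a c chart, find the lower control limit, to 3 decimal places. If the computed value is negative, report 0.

c̄ = (0 + 2 + 0 + 6 + 0 + 5 + 4 + 6 + 5 + 5 + 4 + 3 + 0 + 0 + 6 + 7 + 4 + 6) / 18 = 63 / 18 = 3.5000
LCL = c̄ − 3√c̄ = 3.5000 − 3 × 1.8708 = -2.1125 → 0 (cannot be negative)

0.000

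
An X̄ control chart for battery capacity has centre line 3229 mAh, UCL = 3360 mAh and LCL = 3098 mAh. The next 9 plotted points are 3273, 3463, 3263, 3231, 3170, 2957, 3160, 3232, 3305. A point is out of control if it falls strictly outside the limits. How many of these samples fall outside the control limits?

2

Compare each point to [3098, 3360]: sample 2 = 3463 > UCL; sample 6 = 2957 < LCL.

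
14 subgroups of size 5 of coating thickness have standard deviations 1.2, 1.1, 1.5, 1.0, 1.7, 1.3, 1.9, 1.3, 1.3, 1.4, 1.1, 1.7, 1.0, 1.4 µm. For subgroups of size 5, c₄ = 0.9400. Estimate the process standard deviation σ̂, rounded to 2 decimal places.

1.44

s̄ = (1.2 + 1.1 + 1.5 + 1.0 + 1.7 + 1.3 + 1.9 + 1.3 + 1.3 + 1.4 + 1.1 + 1.7 + 1.0 + 1.4) / 14 = 1.3500
σ̂ = s̄ / c₄ = 1.3500 / 0.9400 = 1.4362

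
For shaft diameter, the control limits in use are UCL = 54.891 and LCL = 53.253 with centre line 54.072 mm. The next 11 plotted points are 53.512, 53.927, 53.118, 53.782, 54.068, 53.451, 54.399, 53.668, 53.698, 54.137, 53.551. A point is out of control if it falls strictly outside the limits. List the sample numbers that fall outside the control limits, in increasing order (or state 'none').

3

Compare each point to [53.253, 54.891]: sample 3 = 53.118 < LCL.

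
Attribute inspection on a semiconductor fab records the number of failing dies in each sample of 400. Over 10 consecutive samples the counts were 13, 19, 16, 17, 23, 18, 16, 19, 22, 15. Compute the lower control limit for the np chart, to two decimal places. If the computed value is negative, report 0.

p̄ = Σdᵢ / (k·n) = 178 / (10 × 400) = 0.04450
LCL = np̄ − 3·√(np̄(1−p̄)) = 17.8000 − 3 × 4.1241 = 5.4278

5.43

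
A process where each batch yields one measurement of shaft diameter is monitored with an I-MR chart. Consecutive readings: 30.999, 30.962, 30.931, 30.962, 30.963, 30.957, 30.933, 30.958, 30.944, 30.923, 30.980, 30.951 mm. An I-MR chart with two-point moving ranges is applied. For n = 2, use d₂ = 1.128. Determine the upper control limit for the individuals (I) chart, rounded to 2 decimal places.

X̄ = (30.999 + 30.962 + 30.931 + 30.962 + 30.963 + 30.957 + 30.933 + 30.958 + 30.944 + 30.923 + 30.980 + 30.951) / 12 = 30.9553
Moving ranges: 0.037, 0.031, 0.031, 0.001, 0.006, 0.024, 0.025, 0.014, 0.021, 0.057, 0.029; M̄R̄ = 0.2760 / 11 = 0.0251
UCL = X̄ + 3·M̄R̄/d₂ = 30.9553 + 3 × 0.0251 / 1.128 = 31.0220

31.02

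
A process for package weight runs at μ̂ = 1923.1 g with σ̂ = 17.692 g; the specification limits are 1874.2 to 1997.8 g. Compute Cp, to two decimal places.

1.16

Cp = (USL − LSL) / (6σ̂) = (1997.8 − 1874.2) / (6 × 17.692) = 123.6000 / 106.1520 = 1.1644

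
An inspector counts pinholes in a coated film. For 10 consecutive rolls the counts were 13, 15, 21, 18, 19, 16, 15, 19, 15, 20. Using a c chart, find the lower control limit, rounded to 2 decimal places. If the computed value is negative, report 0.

4.69

c̄ = (13 + 15 + 21 + 18 + 19 + 16 + 15 + 19 + 15 + 20) / 10 = 171 / 10 = 17.1000
LCL = c̄ − 3√c̄ = 17.1000 − 3 × 4.1352 = 4.6944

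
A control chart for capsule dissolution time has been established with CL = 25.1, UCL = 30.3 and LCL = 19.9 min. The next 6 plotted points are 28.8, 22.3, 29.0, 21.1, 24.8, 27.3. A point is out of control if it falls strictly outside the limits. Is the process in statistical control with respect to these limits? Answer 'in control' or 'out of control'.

in control

All 6 points lie within [19.9, 30.3].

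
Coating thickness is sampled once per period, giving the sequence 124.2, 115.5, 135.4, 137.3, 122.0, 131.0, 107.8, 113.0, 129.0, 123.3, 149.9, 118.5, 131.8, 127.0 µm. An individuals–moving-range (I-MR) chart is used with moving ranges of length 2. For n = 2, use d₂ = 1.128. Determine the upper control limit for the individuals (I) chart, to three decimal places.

X̄ = (124.2 + 115.5 + 135.4 + 137.3 + 122.0 + 131.0 + 107.8 + 113.0 + 129.0 + 123.3 + 149.9 + 118.5 + 131.8 + 127.0) / 14 = 126.1214
Moving ranges: 8.7, 19.9, 1.9, 15.3, 9.0, 23.2, 5.2, 16.0, 5.7, 26.6, 31.4, 13.3, 4.8; M̄R̄ = 181.0000 / 13 = 13.9231
UCL = X̄ + 3·M̄R̄/d₂ = 126.1214 + 3 × 13.9231 / 1.128 = 163.1509

163.151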